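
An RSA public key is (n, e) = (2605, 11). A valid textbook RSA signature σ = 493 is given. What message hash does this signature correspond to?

Squares mod 2605: σ^1≡493, σ^2≡784, σ^4≡2481, σ^8≡2351
11 = 8 + 2 + 1, so σ^11 ≡ 2351·784·493 ≡ 587 (mod 2605)

587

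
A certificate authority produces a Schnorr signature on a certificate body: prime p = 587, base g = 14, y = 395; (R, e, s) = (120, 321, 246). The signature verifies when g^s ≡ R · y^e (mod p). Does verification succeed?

fails

g^s mod p:
14^246 mod 587 = 527
R · y^e mod p:
395^321 mod 587 = 368
120·368 = 44160 ≡ 135 (mod 587)
527 ≠ 135; the check fails.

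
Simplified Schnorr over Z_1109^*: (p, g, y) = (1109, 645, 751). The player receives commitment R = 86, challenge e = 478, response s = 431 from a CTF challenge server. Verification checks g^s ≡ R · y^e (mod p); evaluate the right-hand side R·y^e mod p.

751^2 = 564001 ≡ 629
751^4 ≡ 629^2 = 395641 ≡ 837
751^8 ≡ 837^2 = 700569 ≡ 790
751^16 ≡ 790^2 = 624100 ≡ 842
751^32 ≡ 842^2 = 708964 ≡ 313
751^64 ≡ 313^2 = 97969 ≡ 377
751^128 ≡ 377^2 = 142129 ≡ 177
751^256 ≡ 177^2 = 31329 ≡ 277
478 = 256 + 128 + 64 + 16 + 8 + 4 + 2, so 751^478 ≡ 277·177·377·842·790·837·629 ≡ 289 (mod 1109)
R · y^e ≡ 86·289 = 24854 ≡ 456 (mod 1109)

456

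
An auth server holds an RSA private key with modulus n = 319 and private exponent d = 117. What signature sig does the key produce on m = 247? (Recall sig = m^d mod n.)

300

m^2 ≡ 247^2 = 61009 ≡ 80
m^4 ≡ 80^2 = 6400 ≡ 20
m^8 ≡ 20^2 = 400 ≡ 81
m^16 ≡ 81^2 = 6561 ≡ 181
m^32 ≡ 181^2 = 32761 ≡ 223
m^64 ≡ 223^2 = 49729 ≡ 284
117 = 64 + 32 + 16 + 4 + 1, so m^117 ≡ 284·223·181·20·247 ≡ 300 (mod 319)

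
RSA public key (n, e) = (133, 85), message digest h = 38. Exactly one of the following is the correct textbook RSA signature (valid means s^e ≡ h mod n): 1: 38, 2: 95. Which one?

1

Candidate 1: 38^2 = 1444 ≡ 114; 38^4 ≡ 114^2 = 12996 ≡ 95; 38^8 ≡ 95^2 = 9025 ≡ 114; 38^16 ≡ 114^2 = 12996 ≡ 95; 38^32 ≡ 95^2 = 9025 ≡ 114; 38^64 ≡ 114^2 = 12996 ≡ 95; 85 = 64 + 16 + 4 + 1, so 38^85 ≡ 95·95·95·38 ≡ 38 (mod 133)
  → matches h = 38
Candidate 2: 95^2 = 9025 ≡ 114; 95^4 ≡ 114^2 = 12996 ≡ 95; 95^8 ≡ 95^2 = 9025 ≡ 114; 95^16 ≡ 114^2 = 12996 ≡ 95; 95^32 ≡ 95^2 = 9025 ≡ 114; 95^64 ≡ 114^2 = 12996 ≡ 95; 85 = 64 + 16 + 4 + 1, so 95^85 ≡ 95·95·95·95 ≡ 95 (mod 133)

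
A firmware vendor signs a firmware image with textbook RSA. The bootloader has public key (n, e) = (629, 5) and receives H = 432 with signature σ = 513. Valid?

σ^2 ≡ 513^2 = 263169 ≡ 247
σ^4 ≡ 247^2 = 61009 ≡ 625
5 = 4 + 1, so σ^5 ≡ 625·513 ≡ 464 (mod 629)
The recovered value 464 does not match the digest 432.

no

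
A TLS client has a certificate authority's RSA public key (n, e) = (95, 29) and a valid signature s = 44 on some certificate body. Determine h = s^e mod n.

74

s^2 ≡ 44^2 = 1936 ≡ 36
s^4 ≡ 36^2 = 1296 ≡ 61
s^8 ≡ 61^2 = 3721 ≡ 16
s^16 ≡ 16^2 = 256 ≡ 66
29 = 16 + 8 + 4 + 1, so s^29 ≡ 66·16·61·44 ≡ 74 (mod 95)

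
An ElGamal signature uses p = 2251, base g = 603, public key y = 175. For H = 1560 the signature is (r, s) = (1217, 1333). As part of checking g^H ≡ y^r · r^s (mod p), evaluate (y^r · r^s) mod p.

1272

Squares mod 2251: 175^1≡175, 175^2≡1362, 175^4≡220, 175^8≡1129, 175^16≡575, 175^32≡1979, 175^64≡1952, 175^128≡1612, 175^256≡890, 175^512≡1999, 175^1024≡476
1217 = 1024 + 128 + 64 + 1, so 175^1217 ≡ 476·1612·1952·175 ≡ 940 (mod 2251)
Squares mod 2251: 1217^1≡1217, 1217^2≡2182, 1217^4≡259, 1217^8≡1802, 1217^16≡1262, 1217^32≡1187, 1217^64≡2094, 1217^128≡2139, 1217^256≡1289, 1217^512≡283, 1217^1024≡1304
1333 = 1024 + 256 + 32 + 16 + 4 + 1, so 1217^1333 ≡ 1304·1289·1187·1262·259·1217 ≡ 1601 (mod 2251)
y^r · r^s ≡ 940·1601 = 1504940 ≡ 1272 (mod 2251)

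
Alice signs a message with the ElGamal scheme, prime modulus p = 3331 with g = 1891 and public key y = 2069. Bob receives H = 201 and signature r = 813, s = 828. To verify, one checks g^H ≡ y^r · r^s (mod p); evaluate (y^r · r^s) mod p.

2069^2 = 4280761 ≡ 426
2069^4 ≡ 426^2 = 181476 ≡ 1602
2069^8 ≡ 1602^2 = 2566404 ≡ 1534
2069^16 ≡ 1534^2 = 2353156 ≡ 1470
2069^32 ≡ 1470^2 = 2160900 ≡ 2412
2069^64 ≡ 2412^2 = 5817744 ≡ 1818
2069^128 ≡ 1818^2 = 3305124 ≡ 772
2069^256 ≡ 772^2 = 595984 ≡ 3066
2069^512 ≡ 3066^2 = 9400356 ≡ 274
813 = 512 + 256 + 32 + 8 + 4 + 1, so 2069^813 ≡ 274·3066·2412·1534·1602·2069 ≡ 2903 (mod 3331)
813^2 = 660969 ≡ 1431
813^4 ≡ 1431^2 = 2047761 ≡ 2527
813^8 ≡ 2527^2 = 6385729 ≡ 202
813^16 ≡ 202^2 = 40804 ≡ 832
813^32 ≡ 832^2 = 692224 ≡ 2707
813^64 ≡ 2707^2 = 7327849 ≡ 2980
813^128 ≡ 2980^2 = 8880400 ≡ 3285
813^256 ≡ 3285^2 = 10791225 ≡ 2116
813^512 ≡ 2116^2 = 4477456 ≡ 592
828 = 512 + 256 + 32 + 16 + 8 + 4, so 813^828 ≡ 592·2116·2707·832·202·2527 ≡ 3127 (mod 3331)
y^r · r^s ≡ 2903·3127 = 9077681 ≡ 706 (mod 3331)

706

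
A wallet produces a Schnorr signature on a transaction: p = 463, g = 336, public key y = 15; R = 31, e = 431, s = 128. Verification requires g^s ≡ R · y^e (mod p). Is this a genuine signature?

g^s mod p:
Squares mod 463: 336^1≡336, 336^2≡387, 336^4≡220, 336^8≡248, 336^16≡388, 336^32≡69, 336^64≡131, 336^128≡30
336^128 ≡ 30 (mod 463)
R · y^e mod p:
Squares mod 463: 15^1≡15, 15^2≡225, 15^4≡158, 15^8≡425, 15^16≡55, 15^32≡247, 15^64≡356, 15^128≡337, 15^256≡134
431 = 256 + 128 + 32 + 8 + 4 + 2 + 1, so 15^431 ≡ 134·337·247·425·158·225·15 ≡ 225 (mod 463)
31·225 = 6975 ≡ 30 (mod 463)
30 ≡ 30 (mod 463); signature holds.

genuine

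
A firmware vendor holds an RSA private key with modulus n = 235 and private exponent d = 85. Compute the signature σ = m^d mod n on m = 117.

Squares mod 235: m^1≡117, m^2≡59, m^4≡191, m^8≡56, m^16≡81, m^32≡216, m^64≡126
85 = 64 + 16 + 4 + 1, so m^85 ≡ 126·81·191·117 ≡ 107 (mod 235)

107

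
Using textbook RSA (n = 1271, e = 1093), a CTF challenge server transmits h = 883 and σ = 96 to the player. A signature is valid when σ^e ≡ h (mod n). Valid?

no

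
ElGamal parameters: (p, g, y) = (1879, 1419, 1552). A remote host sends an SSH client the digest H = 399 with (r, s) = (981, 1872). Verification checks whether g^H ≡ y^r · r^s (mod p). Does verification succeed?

Left side g^H mod p:
1419^2 = 2013561 ≡ 1152
1419^4 ≡ 1152^2 = 1327104 ≡ 530
1419^8 ≡ 530^2 = 280900 ≡ 929
1419^16 ≡ 929^2 = 863041 ≡ 580
1419^32 ≡ 580^2 = 336400 ≡ 59
1419^64 ≡ 59^2 = 3481 ≡ 1602
1419^128 ≡ 1602^2 = 2566404 ≡ 1569
1419^256 ≡ 1569^2 = 2461761 ≡ 271
399 = 256 + 128 + 8 + 4 + 2 + 1, so 1419^399 ≡ 271·1569·929·530·1152·1419 ≡ 1682 (mod 1879)
Right side y^r · r^s mod p:
1552^2 = 2408704 ≡ 1705
1552^4 ≡ 1705^2 = 2907025 ≡ 212
1552^8 ≡ 212^2 = 44944 ≡ 1727
1552^16 ≡ 1727^2 = 2982529 ≡ 556
1552^32 ≡ 556^2 = 309136 ≡ 980
1552^64 ≡ 980^2 = 960400 ≡ 231
1552^128 ≡ 231^2 = 53361 ≡ 749
1552^256 ≡ 749^2 = 561001 ≡ 1059
1552^512 ≡ 1059^2 = 1121481 ≡ 1597
981 = 512 + 256 + 128 + 64 + 16 + 4 + 1, so 1552^981 ≡ 1597·1059·749·231·556·212·1552 ≡ 114 (mod 1879)
981^2 = 962361 ≡ 313
981^4 ≡ 313^2 = 97969 ≡ 261
981^8 ≡ 261^2 = 68121 ≡ 477
981^16 ≡ 477^2 = 227529 ≡ 170
981^32 ≡ 170^2 = 28900 ≡ 715
981^64 ≡ 715^2 = 511225 ≡ 137
981^128 ≡ 137^2 = 18769 ≡ 1858
981^256 ≡ 1858^2 = 3452164 ≡ 441
981^512 ≡ 441^2 = 194481 ≡ 944
981^1024 ≡ 944^2 = 891136 ≡ 490
1872 = 1024 + 512 + 256 + 64 + 16, so 981^1872 ≡ 490·944·441·137·170 ≡ 1663 (mod 1879)
114·1663 = 189582 ≡ 1682 (mod 1879)
1682 ≡ 1682 (mod 1879), so the signature is genuine.

passes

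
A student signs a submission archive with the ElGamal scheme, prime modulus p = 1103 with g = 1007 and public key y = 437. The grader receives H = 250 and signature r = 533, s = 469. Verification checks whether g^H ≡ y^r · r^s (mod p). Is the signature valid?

invalid

Left side g^H mod p:
1007^2 = 1014049 ≡ 392
1007^4 ≡ 392^2 = 153664 ≡ 347
1007^8 ≡ 347^2 = 120409 ≡ 182
1007^16 ≡ 182^2 = 33124 ≡ 34
1007^32 ≡ 34^2 = 1156 ≡ 53
1007^64 ≡ 53^2 = 2809 ≡ 603
1007^128 ≡ 603^2 = 363609 ≡ 722
250 = 128 + 64 + 32 + 16 + 8 + 2, so 1007^250 ≡ 722·603·53·34·182·392 ≡ 760 (mod 1103)
Right side y^r · r^s mod p:
437^2 = 190969 ≡ 150
437^4 ≡ 150^2 = 22500 ≡ 440
437^8 ≡ 440^2 = 193600 ≡ 575
437^16 ≡ 575^2 = 330625 ≡ 828
437^32 ≡ 828^2 = 685584 ≡ 621
437^64 ≡ 621^2 = 385641 ≡ 694
437^128 ≡ 694^2 = 481636 ≡ 728
437^256 ≡ 728^2 = 529984 ≡ 544
437^512 ≡ 544^2 = 295936 ≡ 332
533 = 512 + 16 + 4 + 1, so 437^533 ≡ 332·828·440·437 ≡ 902 (mod 1103)
533^2 = 284089 ≡ 618
533^4 ≡ 618^2 = 381924 ≡ 286
533^8 ≡ 286^2 = 81796 ≡ 174
533^16 ≡ 174^2 = 30276 ≡ 495
533^32 ≡ 495^2 = 245025 ≡ 159
533^64 ≡ 159^2 = 25281 ≡ 1015
533^128 ≡ 1015^2 = 1030225 ≡ 23
533^256 ≡ 23^2 = 529
469 = 256 + 128 + 64 + 16 + 4 + 1, so 533^469 ≡ 529·23·1015·495·286·533 ≡ 762 (mod 1103)
902·762 = 687324 ≡ 155 (mod 1103)
760 ≠ 155, so verification fails.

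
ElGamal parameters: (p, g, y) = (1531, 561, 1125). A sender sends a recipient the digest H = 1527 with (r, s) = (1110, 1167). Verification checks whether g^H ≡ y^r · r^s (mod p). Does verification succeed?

Left side g^H mod p:
561^2 = 314721 ≡ 866
561^4 ≡ 866^2 = 749956 ≡ 1297
561^8 ≡ 1297^2 = 1682209 ≡ 1171
561^16 ≡ 1171^2 = 1371241 ≡ 996
561^32 ≡ 996^2 = 992016 ≡ 1459
561^64 ≡ 1459^2 = 2128681 ≡ 591
561^128 ≡ 591^2 = 349281 ≡ 213
561^256 ≡ 213^2 = 45369 ≡ 970
561^512 ≡ 970^2 = 940900 ≡ 866
561^1024 ≡ 866^2 = 749956 ≡ 1297
1527 = 1024 + 256 + 128 + 64 + 32 + 16 + 4 + 2 + 1, so 561^1527 ≡ 1297·970·213·591·1459·996·1297·866·561 ≡ 135 (mod 1531)
Right side y^r · r^s mod p:
1125^2 = 1265625 ≡ 1019
1125^4 ≡ 1019^2 = 1038361 ≡ 343
1125^8 ≡ 343^2 = 117649 ≡ 1293
1125^16 ≡ 1293^2 = 1671849 ≡ 1528
1125^32 ≡ 1528^2 = 2334784 ≡ 9
1125^64 ≡ 9^2 = 81
1125^128 ≡ 81^2 = 6561 ≡ 437
1125^256 ≡ 437^2 = 190969 ≡ 1125
1125^512 ≡ 1125^2 = 1265625 ≡ 1019
1125^1024 ≡ 1019^2 = 1038361 ≡ 343
1110 = 1024 + 64 + 16 + 4 + 2, so 1125^1110 ≡ 343·81·1528·343·1019 ≡ 63 (mod 1531)
1110^2 = 1232100 ≡ 1176
1110^4 ≡ 1176^2 = 1382976 ≡ 483
1110^8 ≡ 483^2 = 233289 ≡ 577
1110^16 ≡ 577^2 = 332929 ≡ 702
1110^32 ≡ 702^2 = 492804 ≡ 1353
1110^64 ≡ 1353^2 = 1830609 ≡ 1064
1110^128 ≡ 1064^2 = 1132096 ≡ 687
1110^256 ≡ 687^2 = 471969 ≡ 421
1110^512 ≡ 421^2 = 177241 ≡ 1176
1110^1024 ≡ 1176^2 = 1382976 ≡ 483
1167 = 1024 + 128 + 8 + 4 + 2 + 1, so 1110^1167 ≡ 483·687·577·483·1176·1110 ≡ 877 (mod 1531)
63·877 = 55251 ≡ 135 (mod 1531)
135 ≡ 135 (mod 1531), so the signature is genuine.

passes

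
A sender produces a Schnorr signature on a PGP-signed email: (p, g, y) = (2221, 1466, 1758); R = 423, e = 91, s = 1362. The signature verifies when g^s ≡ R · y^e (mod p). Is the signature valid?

g^s mod p:
1466^2 = 2149156 ≡ 1449
1466^4 ≡ 1449^2 = 2099601 ≡ 756
1466^8 ≡ 756^2 = 571536 ≡ 739
1466^16 ≡ 739^2 = 546121 ≡ 1976
1466^32 ≡ 1976^2 = 3904576 ≡ 58
1466^64 ≡ 58^2 = 3364 ≡ 1143
1466^128 ≡ 1143^2 = 1306449 ≡ 501
1466^256 ≡ 501^2 = 251001 ≡ 28
1466^512 ≡ 28^2 = 784
1466^1024 ≡ 784^2 = 614656 ≡ 1660
1362 = 1024 + 256 + 64 + 16 + 2, so 1466^1362 ≡ 1660·28·1143·1976·1449 ≡ 329 (mod 2221)
R · y^e mod p:
1758^2 = 3090564 ≡ 1153
1758^4 ≡ 1153^2 = 1329409 ≡ 1251
1758^8 ≡ 1251^2 = 1565001 ≡ 1417
1758^16 ≡ 1417^2 = 2007889 ≡ 105
1758^32 ≡ 105^2 = 11025 ≡ 2141
1758^64 ≡ 2141^2 = 4583881 ≡ 1958
91 = 64 + 16 + 8 + 2 + 1, so 1758^91 ≡ 1958·105·1417·1153·1758 ≡ 1108 (mod 2221)
423·1108 = 468684 ≡ 53 (mod 2221)
329 ≠ 53; the check fails.

invalid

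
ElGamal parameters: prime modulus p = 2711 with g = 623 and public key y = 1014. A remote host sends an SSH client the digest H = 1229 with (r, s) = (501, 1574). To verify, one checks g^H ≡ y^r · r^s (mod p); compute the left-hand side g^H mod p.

242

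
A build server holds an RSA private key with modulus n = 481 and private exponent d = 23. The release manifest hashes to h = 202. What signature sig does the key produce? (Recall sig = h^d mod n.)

h^2 ≡ 202^2 = 40804 ≡ 400
h^4 ≡ 400^2 = 160000 ≡ 308
h^8 ≡ 308^2 = 94864 ≡ 107
h^16 ≡ 107^2 = 11449 ≡ 386
23 = 16 + 4 + 2 + 1, so h^23 ≡ 386·308·400·202 ≡ 314 (mod 481)

314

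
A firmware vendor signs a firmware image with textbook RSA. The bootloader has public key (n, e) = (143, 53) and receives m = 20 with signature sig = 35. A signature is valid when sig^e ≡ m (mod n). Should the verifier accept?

sig^2 ≡ 35^2 = 1225 ≡ 81
sig^4 ≡ 81^2 = 6561 ≡ 126
sig^8 ≡ 126^2 = 15876 ≡ 3
sig^16 ≡ 3^2 = 9
sig^32 ≡ 9^2 = 81
53 = 32 + 16 + 4 + 1, so sig^53 ≡ 81·9·126·35 ≡ 107 (mod 143)
sig^53 mod 143 = 107, but m = 20.

reject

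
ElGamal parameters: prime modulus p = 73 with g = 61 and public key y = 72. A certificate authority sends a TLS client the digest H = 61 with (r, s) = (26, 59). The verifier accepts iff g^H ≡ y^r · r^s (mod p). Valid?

Left side g^H mod p:
61^61 mod 73 = 50
Right side y^r · r^s mod p:
72^26 mod 73 = 1
26^59 mod 73 = 39
1·39 = 39 ≡ 39 (mod 73)
50 ≠ 39, so verification fails.

no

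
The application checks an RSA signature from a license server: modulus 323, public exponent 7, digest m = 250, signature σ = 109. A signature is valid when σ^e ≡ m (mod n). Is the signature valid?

σ^2 ≡ 109^2 = 11881 ≡ 253
σ^4 ≡ 253^2 = 64009 ≡ 55
7 = 4 + 2 + 1, so σ^7 ≡ 55·253·109 ≡ 250 (mod 323)
Since 250 equals the digest 250, verification succeeds.

valid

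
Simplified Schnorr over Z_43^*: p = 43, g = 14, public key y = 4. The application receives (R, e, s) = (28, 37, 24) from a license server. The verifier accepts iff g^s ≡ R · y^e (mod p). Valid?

no

g^s mod p:
14^2 = 196 ≡ 24
14^4 ≡ 24^2 = 576 ≡ 17
14^8 ≡ 17^2 = 289 ≡ 31
14^16 ≡ 31^2 = 961 ≡ 15
24 = 16 + 8, so 14^24 ≡ 15·31 ≡ 35 (mod 43)
R · y^e mod p:
4^2 = 16
4^4 ≡ 16^2 = 256 ≡ 41
4^8 ≡ 41^2 = 1681 ≡ 4
4^16 ≡ 4^2 = 16
4^32 ≡ 16^2 = 256 ≡ 41
37 = 32 + 4 + 1, so 4^37 ≡ 41·41·4 ≡ 16 (mod 43)
28·16 = 448 ≡ 18 (mod 43)
35 ≠ 18; the check fails.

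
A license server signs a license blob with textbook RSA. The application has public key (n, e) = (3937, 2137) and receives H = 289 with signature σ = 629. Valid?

yes

Squares mod 3937: σ^1≡629, σ^2≡1941, σ^4≡3709, σ^8≡803, σ^16≡3078, σ^32≡1662, σ^64≡2407, σ^128≡2322, σ^256≡1931, σ^512≡422, σ^1024≡919, σ^2048≡2043
2137 = 2048 + 64 + 16 + 8 + 1, so σ^2137 ≡ 2043·2407·3078·803·629 ≡ 289 (mod 3937)
289 = H, so the signature checks out.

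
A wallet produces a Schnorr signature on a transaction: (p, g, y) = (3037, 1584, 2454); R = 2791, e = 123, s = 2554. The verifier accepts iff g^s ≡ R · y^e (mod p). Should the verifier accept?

g^s mod p:
1584^2 = 2509056 ≡ 494
1584^4 ≡ 494^2 = 244036 ≡ 1076
1584^8 ≡ 1076^2 = 1157776 ≡ 679
1584^16 ≡ 679^2 = 461041 ≡ 2454
1584^32 ≡ 2454^2 = 6022116 ≡ 2782
1584^64 ≡ 2782^2 = 7739524 ≡ 1248
1584^128 ≡ 1248^2 = 1557504 ≡ 2560
1584^256 ≡ 2560^2 = 6553600 ≡ 2791
1584^512 ≡ 2791^2 = 7789681 ≡ 2813
1584^1024 ≡ 2813^2 = 7912969 ≡ 1584
1584^2048 ≡ 1584^2 = 2509056 ≡ 494
2554 = 2048 + 256 + 128 + 64 + 32 + 16 + 8 + 2, so 1584^2554 ≡ 494·2791·2560·1248·2782·2454·679·494 ≡ 553 (mod 3037)
R · y^e mod p:
2454^2 = 6022116 ≡ 2782
2454^4 ≡ 2782^2 = 7739524 ≡ 1248
2454^8 ≡ 1248^2 = 1557504 ≡ 2560
2454^16 ≡ 2560^2 = 6553600 ≡ 2791
2454^32 ≡ 2791^2 = 7789681 ≡ 2813
2454^64 ≡ 2813^2 = 7912969 ≡ 1584
123 = 64 + 32 + 16 + 8 + 2 + 1, so 2454^123 ≡ 1584·2813·2791·2560·2782·2454 ≡ 1936 (mod 3037)
2791·1936 = 5403376 ≡ 553 (mod 3037)
553 ≡ 553 (mod 3037); signature holds.

accept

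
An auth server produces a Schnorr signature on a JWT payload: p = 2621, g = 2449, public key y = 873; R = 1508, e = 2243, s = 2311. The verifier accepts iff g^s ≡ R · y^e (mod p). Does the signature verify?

verifies

g^s mod p:
2449^2 = 5997601 ≡ 753
2449^4 ≡ 753^2 = 567009 ≡ 873
2449^8 ≡ 873^2 = 762129 ≡ 2039
2449^16 ≡ 2039^2 = 4157521 ≡ 615
2449^32 ≡ 615^2 = 378225 ≡ 801
2449^64 ≡ 801^2 = 641601 ≡ 2077
2449^128 ≡ 2077^2 = 4313929 ≡ 2384
2449^256 ≡ 2384^2 = 5683456 ≡ 1128
2449^512 ≡ 1128^2 = 1272384 ≡ 1199
2449^1024 ≡ 1199^2 = 1437601 ≡ 1293
2449^2048 ≡ 1293^2 = 1671849 ≡ 2272
2311 = 2048 + 256 + 4 + 2 + 1, so 2449^2311 ≡ 2272·1128·873·753·2449 ≡ 1769 (mod 2621)
R · y^e mod p:
873^2 = 762129 ≡ 2039
873^4 ≡ 2039^2 = 4157521 ≡ 615
873^8 ≡ 615^2 = 378225 ≡ 801
873^16 ≡ 801^2 = 641601 ≡ 2077
873^32 ≡ 2077^2 = 4313929 ≡ 2384
873^64 ≡ 2384^2 = 5683456 ≡ 1128
873^128 ≡ 1128^2 = 1272384 ≡ 1199
873^256 ≡ 1199^2 = 1437601 ≡ 1293
873^512 ≡ 1293^2 = 1671849 ≡ 2272
873^1024 ≡ 2272^2 = 5161984 ≡ 1235
873^2048 ≡ 1235^2 = 1525225 ≡ 2424
2243 = 2048 + 128 + 64 + 2 + 1, so 873^2243 ≡ 2424·1199·1128·2039·873 ≡ 354 (mod 2621)
1508·354 = 533832 ≡ 1769 (mod 2621)
1769 ≡ 1769 (mod 2621); signature holds.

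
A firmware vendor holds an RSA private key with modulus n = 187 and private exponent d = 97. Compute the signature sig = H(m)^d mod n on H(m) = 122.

122

(H(m))^2 ≡ 122^2 = 14884 ≡ 111
(H(m))^4 ≡ 111^2 = 12321 ≡ 166
(H(m))^8 ≡ 166^2 = 27556 ≡ 67
(H(m))^16 ≡ 67^2 = 4489 ≡ 1
(H(m))^32 ≡ 1^2 = 1
(H(m))^64 ≡ 1^2 = 1
97 = 64 + 32 + 1, so (H(m))^97 ≡ 1·1·122 ≡ 122 (mod 187)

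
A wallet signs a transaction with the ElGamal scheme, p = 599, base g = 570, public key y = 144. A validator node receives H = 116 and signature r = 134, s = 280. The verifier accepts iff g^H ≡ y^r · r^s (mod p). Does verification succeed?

fails

Left side g^H mod p:
570^2 = 324900 ≡ 242
570^4 ≡ 242^2 = 58564 ≡ 461
570^8 ≡ 461^2 = 212521 ≡ 475
570^16 ≡ 475^2 = 225625 ≡ 401
570^32 ≡ 401^2 = 160801 ≡ 269
570^64 ≡ 269^2 = 72361 ≡ 481
116 = 64 + 32 + 16 + 4, so 570^116 ≡ 481·269·401·461 ≡ 48 (mod 599)
Right side y^r · r^s mod p:
144^2 = 20736 ≡ 370
144^4 ≡ 370^2 = 136900 ≡ 328
144^8 ≡ 328^2 = 107584 ≡ 363
144^16 ≡ 363^2 = 131769 ≡ 588
144^32 ≡ 588^2 = 345744 ≡ 121
144^64 ≡ 121^2 = 14641 ≡ 265
144^128 ≡ 265^2 = 70225 ≡ 142
134 = 128 + 4 + 2, so 144^134 ≡ 142·328·370 ≡ 489 (mod 599)
134^2 = 17956 ≡ 585
134^4 ≡ 585^2 = 342225 ≡ 196
134^8 ≡ 196^2 = 38416 ≡ 80
134^16 ≡ 80^2 = 6400 ≡ 410
134^32 ≡ 410^2 = 168100 ≡ 380
134^64 ≡ 380^2 = 144400 ≡ 41
134^128 ≡ 41^2 = 1681 ≡ 483
134^256 ≡ 483^2 = 233289 ≡ 278
280 = 256 + 16 + 8, so 134^280 ≡ 278·410·80 ≡ 422 (mod 599)
489·422 = 206358 ≡ 302 (mod 599)
48 ≠ 302, so verification fails.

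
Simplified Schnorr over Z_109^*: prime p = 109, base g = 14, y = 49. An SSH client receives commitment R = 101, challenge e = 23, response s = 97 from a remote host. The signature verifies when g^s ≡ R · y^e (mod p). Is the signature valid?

valid

g^s mod p:
14^97 mod 109 = 96
R · y^e mod p:
49^23 mod 109 = 97
101·97 = 9797 ≡ 96 (mod 109)
96 ≡ 96 (mod 109); signature holds.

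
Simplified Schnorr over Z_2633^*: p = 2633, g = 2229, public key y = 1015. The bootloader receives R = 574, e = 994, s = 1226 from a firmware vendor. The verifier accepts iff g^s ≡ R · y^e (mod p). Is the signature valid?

g^s mod p:
2229^2 = 4968441 ≡ 2603
2229^4 ≡ 2603^2 = 6775609 ≡ 900
2229^8 ≡ 900^2 = 810000 ≡ 1669
2229^16 ≡ 1669^2 = 2785561 ≡ 2480
2229^32 ≡ 2480^2 = 6150400 ≡ 2345
2229^64 ≡ 2345^2 = 5499025 ≡ 1321
2229^128 ≡ 1321^2 = 1745041 ≡ 1995
2229^256 ≡ 1995^2 = 3980025 ≡ 1562
2229^512 ≡ 1562^2 = 2439844 ≡ 1686
2229^1024 ≡ 1686^2 = 2842596 ≡ 1589
1226 = 1024 + 128 + 64 + 8 + 2, so 2229^1226 ≡ 1589·1995·1321·1669·2603 ≡ 418 (mod 2633)
R · y^e mod p:
1015^2 = 1030225 ≡ 722
1015^4 ≡ 722^2 = 521284 ≡ 2583
1015^8 ≡ 2583^2 = 6671889 ≡ 2500
1015^16 ≡ 2500^2 = 6250000 ≡ 1891
1015^32 ≡ 1891^2 = 3575881 ≡ 267
1015^64 ≡ 267^2 = 71289 ≡ 198
1015^128 ≡ 198^2 = 39204 ≡ 2342
1015^256 ≡ 2342^2 = 5484964 ≡ 425
1015^512 ≡ 425^2 = 180625 ≡ 1581
994 = 512 + 256 + 128 + 64 + 32 + 2, so 1015^994 ≡ 1581·425·2342·198·267·722 ≡ 2302 (mod 2633)
574·2302 = 1321348 ≡ 2215 (mod 2633)
418 ≠ 2215; the check fails.

invalid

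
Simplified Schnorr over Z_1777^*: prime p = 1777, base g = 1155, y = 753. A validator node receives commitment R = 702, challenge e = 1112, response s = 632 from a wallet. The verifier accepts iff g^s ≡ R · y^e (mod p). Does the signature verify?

verifies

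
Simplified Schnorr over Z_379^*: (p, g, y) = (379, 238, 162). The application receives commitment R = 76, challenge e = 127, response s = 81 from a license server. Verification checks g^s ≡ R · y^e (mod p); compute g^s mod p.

238^81 mod 379 = 184

184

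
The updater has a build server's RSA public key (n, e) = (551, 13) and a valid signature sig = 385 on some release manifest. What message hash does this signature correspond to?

sig^2 ≡ 385^2 = 148225 ≡ 6
sig^4 ≡ 6^2 = 36
sig^8 ≡ 36^2 = 1296 ≡ 194
13 = 8 + 4 + 1, so sig^13 ≡ 194·36·385 ≡ 511 (mod 551)

511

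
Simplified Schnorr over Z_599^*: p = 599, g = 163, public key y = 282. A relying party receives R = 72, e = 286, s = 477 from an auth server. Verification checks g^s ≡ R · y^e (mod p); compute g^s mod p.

Squares mod 599: 163^1≡163, 163^2≡213, 163^4≡444, 163^8≡65, 163^16≡32, 163^32≡425, 163^64≡326, 163^128≡253, 163^256≡515
477 = 256 + 128 + 64 + 16 + 8 + 4 + 1, so 163^477 ≡ 515·253·326·32·65·444·163 ≡ 123 (mod 599)

123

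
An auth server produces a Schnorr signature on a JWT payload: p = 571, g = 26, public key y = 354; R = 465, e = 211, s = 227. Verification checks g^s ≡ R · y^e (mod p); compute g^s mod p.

520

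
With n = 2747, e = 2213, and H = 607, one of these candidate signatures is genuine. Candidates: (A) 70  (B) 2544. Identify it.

Candidate A: 70^2213 mod 2747 = 192
Candidate B: 2544^2213 mod 2747 = 607
  → matches H = 607

B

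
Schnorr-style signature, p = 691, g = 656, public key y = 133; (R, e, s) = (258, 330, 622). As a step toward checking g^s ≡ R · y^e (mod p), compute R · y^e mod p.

351

133^330 mod 691 = 379
R · y^e ≡ 258·379 = 97782 ≡ 351 (mod 691)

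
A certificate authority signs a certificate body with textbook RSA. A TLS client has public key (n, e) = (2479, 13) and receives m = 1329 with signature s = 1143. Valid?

s^2 ≡ 1143^2 = 1306449 ≡ 16
s^4 ≡ 16^2 = 256
s^8 ≡ 256^2 = 65536 ≡ 1082
13 = 8 + 4 + 1, so s^13 ≡ 1082·256·1143 ≡ 1329 (mod 2479)
Since 1329 equals the digest 1329, verification succeeds.

yes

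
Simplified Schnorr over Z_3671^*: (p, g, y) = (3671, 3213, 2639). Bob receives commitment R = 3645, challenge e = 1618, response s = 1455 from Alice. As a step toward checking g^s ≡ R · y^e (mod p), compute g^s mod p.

3213^2 = 10323369 ≡ 517
3213^4 ≡ 517^2 = 267289 ≡ 2977
3213^8 ≡ 2977^2 = 8862529 ≡ 735
3213^16 ≡ 735^2 = 540225 ≡ 588
3213^32 ≡ 588^2 = 345744 ≡ 670
3213^64 ≡ 670^2 = 448900 ≡ 1038
3213^128 ≡ 1038^2 = 1077444 ≡ 1841
3213^256 ≡ 1841^2 = 3389281 ≡ 948
3213^512 ≡ 948^2 = 898704 ≡ 2980
3213^1024 ≡ 2980^2 = 8880400 ≡ 251
1455 = 1024 + 256 + 128 + 32 + 8 + 4 + 2 + 1, so 3213^1455 ≡ 251·948·1841·670·735·2977·517·3213 ≡ 2274 (mod 3671)

2274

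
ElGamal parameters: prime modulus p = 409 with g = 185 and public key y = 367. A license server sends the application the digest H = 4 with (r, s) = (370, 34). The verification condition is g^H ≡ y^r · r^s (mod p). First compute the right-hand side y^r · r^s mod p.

392

Squares mod 409: 367^1≡367, 367^2≡128, 367^4≡24, 367^8≡167, 367^16≡77, 367^32≡203, 367^64≡309, 367^128≡184, 367^256≡318
370 = 256 + 64 + 32 + 16 + 2, so 367^370 ≡ 318·309·203·77·128 ≡ 15 (mod 409)
Squares mod 409: 370^1≡370, 370^2≡294, 370^4≡137, 370^8≡364, 370^16≡389, 370^32≡400
34 = 32 + 2, so 370^34 ≡ 400·294 ≡ 217 (mod 409)
y^r · r^s ≡ 15·217 = 3255 ≡ 392 (mod 409)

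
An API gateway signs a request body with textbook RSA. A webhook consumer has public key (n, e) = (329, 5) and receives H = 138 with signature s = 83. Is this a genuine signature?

s^2 ≡ 83^2 = 6889 ≡ 309
s^4 ≡ 309^2 = 95481 ≡ 71
5 = 4 + 1, so s^5 ≡ 71·83 ≡ 300 (mod 329)
s^5 mod 329 = 300, but H = 138.

forged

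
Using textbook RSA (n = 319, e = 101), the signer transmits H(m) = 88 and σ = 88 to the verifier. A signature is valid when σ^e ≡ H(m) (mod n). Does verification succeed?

passes

σ^2 ≡ 88^2 = 7744 ≡ 88
σ^4 ≡ 88^2 = 7744 ≡ 88
σ^8 ≡ 88^2 = 7744 ≡ 88
σ^16 ≡ 88^2 = 7744 ≡ 88
σ^32 ≡ 88^2 = 7744 ≡ 88
σ^64 ≡ 88^2 = 7744 ≡ 88
101 = 64 + 32 + 4 + 1, so σ^101 ≡ 88·88·88·88 ≡ 88 (mod 319)
Since 88 equals the digest 88, verification succeeds.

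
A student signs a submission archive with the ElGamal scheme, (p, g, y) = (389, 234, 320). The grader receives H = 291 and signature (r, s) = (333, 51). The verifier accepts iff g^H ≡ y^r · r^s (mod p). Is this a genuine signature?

genuine

Left side g^H mod p:
234^2 = 54756 ≡ 296
234^4 ≡ 296^2 = 87616 ≡ 91
234^8 ≡ 91^2 = 8281 ≡ 112
234^16 ≡ 112^2 = 12544 ≡ 96
234^32 ≡ 96^2 = 9216 ≡ 269
234^64 ≡ 269^2 = 72361 ≡ 7
234^128 ≡ 7^2 = 49
234^256 ≡ 49^2 = 2401 ≡ 67
291 = 256 + 32 + 2 + 1, so 234^291 ≡ 67·269·296·234 ≡ 115 (mod 389)
Right side y^r · r^s mod p:
320^2 = 102400 ≡ 93
320^4 ≡ 93^2 = 8649 ≡ 91
320^8 ≡ 91^2 = 8281 ≡ 112
320^16 ≡ 112^2 = 12544 ≡ 96
320^32 ≡ 96^2 = 9216 ≡ 269
320^64 ≡ 269^2 = 72361 ≡ 7
320^128 ≡ 7^2 = 49
320^256 ≡ 49^2 = 2401 ≡ 67
333 = 256 + 64 + 8 + 4 + 1, so 320^333 ≡ 67·7·112·91·320 ≡ 63 (mod 389)
333^2 = 110889 ≡ 24
333^4 ≡ 24^2 = 576 ≡ 187
333^8 ≡ 187^2 = 34969 ≡ 348
333^16 ≡ 348^2 = 121104 ≡ 125
333^32 ≡ 125^2 = 15625 ≡ 65
51 = 32 + 16 + 2 + 1, so 333^51 ≡ 65·125·24·333 ≡ 8 (mod 389)
63·8 = 504 ≡ 115 (mod 389)
115 ≡ 115 (mod 389), so the signature is genuine.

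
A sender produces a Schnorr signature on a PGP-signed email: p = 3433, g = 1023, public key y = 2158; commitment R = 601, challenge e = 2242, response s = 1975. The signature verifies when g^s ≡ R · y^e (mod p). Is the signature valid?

valid

g^s mod p:
1023^2 = 1046529 ≡ 2897
1023^4 ≡ 2897^2 = 8392609 ≡ 2357
1023^8 ≡ 2357^2 = 5555449 ≡ 855
1023^16 ≡ 855^2 = 731025 ≡ 3229
1023^32 ≡ 3229^2 = 10426441 ≡ 420
1023^64 ≡ 420^2 = 176400 ≡ 1317
1023^128 ≡ 1317^2 = 1734489 ≡ 824
1023^256 ≡ 824^2 = 678976 ≡ 2675
1023^512 ≡ 2675^2 = 7155625 ≡ 1253
1023^1024 ≡ 1253^2 = 1570009 ≡ 1128
1975 = 1024 + 512 + 256 + 128 + 32 + 16 + 4 + 2 + 1, so 1023^1975 ≡ 1128·1253·2675·824·420·3229·2357·2897·1023 ≡ 686 (mod 3433)
R · y^e mod p:
2158^2 = 4656964 ≡ 1816
2158^4 ≡ 1816^2 = 3297856 ≡ 2176
2158^8 ≡ 2176^2 = 4734976 ≡ 869
2158^16 ≡ 869^2 = 755161 ≡ 3334
2158^32 ≡ 3334^2 = 11115556 ≡ 2935
2158^64 ≡ 2935^2 = 8614225 ≡ 828
2158^128 ≡ 828^2 = 685584 ≡ 2417
2158^256 ≡ 2417^2 = 5841889 ≡ 2356
2158^512 ≡ 2356^2 = 5550736 ≡ 3008
2158^1024 ≡ 3008^2 = 9048064 ≡ 2109
2158^2048 ≡ 2109^2 = 4447881 ≡ 2146
2242 = 2048 + 128 + 64 + 2, so 2158^2242 ≡ 2146·2417·828·1816 ≡ 2286 (mod 3433)
601·2286 = 1373886 ≡ 686 (mod 3433)
686 ≡ 686 (mod 3433); signature holds.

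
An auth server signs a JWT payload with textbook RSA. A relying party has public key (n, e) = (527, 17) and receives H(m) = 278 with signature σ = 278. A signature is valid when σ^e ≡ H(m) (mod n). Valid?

σ^2 ≡ 278^2 = 77284 ≡ 342
σ^4 ≡ 342^2 = 116964 ≡ 497
σ^8 ≡ 497^2 = 247009 ≡ 373
σ^16 ≡ 373^2 = 139129 ≡ 1
17 = 16 + 1, so σ^17 ≡ 1·278 ≡ 278 (mod 527)
σ^17 mod 527 = 278 matches H(m).

yes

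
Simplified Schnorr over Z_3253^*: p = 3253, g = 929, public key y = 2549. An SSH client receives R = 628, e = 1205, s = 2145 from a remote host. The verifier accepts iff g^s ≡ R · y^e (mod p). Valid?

yes

g^s mod p:
929^2145 mod 3253 = 1220
R · y^e mod p:
2549^1205 mod 3253 = 1846
628·1846 = 1159288 ≡ 1220 (mod 3253)
1220 ≡ 1220 (mod 3253); signature holds.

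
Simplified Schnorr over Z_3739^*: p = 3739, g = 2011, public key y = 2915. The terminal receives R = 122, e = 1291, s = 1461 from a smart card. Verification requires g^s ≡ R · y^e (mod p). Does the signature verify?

g^s mod p:
2011^2 = 4044121 ≡ 2262
2011^4 ≡ 2262^2 = 5116644 ≡ 1692
2011^8 ≡ 1692^2 = 2862864 ≡ 2529
2011^16 ≡ 2529^2 = 6395841 ≡ 2151
2011^32 ≡ 2151^2 = 4626801 ≡ 1658
2011^64 ≡ 1658^2 = 2748964 ≡ 799
2011^128 ≡ 799^2 = 638401 ≡ 2771
2011^256 ≡ 2771^2 = 7678441 ≡ 2274
2011^512 ≡ 2274^2 = 5171076 ≡ 39
2011^1024 ≡ 39^2 = 1521
1461 = 1024 + 256 + 128 + 32 + 16 + 4 + 1, so 2011^1461 ≡ 1521·2274·2771·1658·2151·1692·2011 ≡ 2049 (mod 3739)
R · y^e mod p:
2915^2 = 8497225 ≡ 2217
2915^4 ≡ 2217^2 = 4915089 ≡ 2043
2915^8 ≡ 2043^2 = 4173849 ≡ 1125
2915^16 ≡ 1125^2 = 1265625 ≡ 1843
2915^32 ≡ 1843^2 = 3396649 ≡ 1637
2915^64 ≡ 1637^2 = 2679769 ≡ 2645
2915^128 ≡ 2645^2 = 6996025 ≡ 356
2915^256 ≡ 356^2 = 126736 ≡ 3349
2915^512 ≡ 3349^2 = 11215801 ≡ 2540
2915^1024 ≡ 2540^2 = 6451600 ≡ 1825
1291 = 1024 + 256 + 8 + 2 + 1, so 2915^1291 ≡ 1825·3349·1125·2217·2915 ≡ 1825 (mod 3739)
122·1825 = 222650 ≡ 2049 (mod 3739)
2049 ≡ 2049 (mod 3739); signature holds.

verifies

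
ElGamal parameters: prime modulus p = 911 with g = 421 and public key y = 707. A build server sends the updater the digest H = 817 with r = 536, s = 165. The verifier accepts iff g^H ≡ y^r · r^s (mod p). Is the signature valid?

Left side g^H mod p:
421^817 mod 911 = 857
Right side y^r · r^s mod p:
707^536 mod 911 = 800
536^165 mod 911 = 813
800·813 = 650400 ≡ 857 (mod 911)
857 ≡ 857 (mod 911), so the signature is genuine.

valid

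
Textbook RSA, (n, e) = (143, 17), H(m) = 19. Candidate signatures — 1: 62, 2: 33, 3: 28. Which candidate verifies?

3

Candidate 1: Squares mod 143: 62^1≡62, 62^2≡126, 62^4≡3, 62^8≡9, 62^16≡81; 17 = 16 + 1, so 62^17 ≡ 81·62 ≡ 17 (mod 143)
Candidate 2: Squares mod 143: 33^1≡33, 33^2≡88, 33^4≡22, 33^8≡55, 33^16≡22; 17 = 16 + 1, so 33^17 ≡ 22·33 ≡ 11 (mod 143)
Candidate 3: Squares mod 143: 28^1≡28, 28^2≡69, 28^4≡42, 28^8≡48, 28^16≡16; 17 = 16 + 1, so 28^17 ≡ 16·28 ≡ 19 (mod 143)
  → matches H(m) = 19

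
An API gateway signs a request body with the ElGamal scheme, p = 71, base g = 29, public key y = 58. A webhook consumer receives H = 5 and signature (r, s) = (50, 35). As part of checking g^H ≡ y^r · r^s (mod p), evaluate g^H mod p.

29^2 = 841 ≡ 60
29^4 ≡ 60^2 = 3600 ≡ 50
5 = 4 + 1, so 29^5 ≡ 50·29 ≡ 30 (mod 71)

30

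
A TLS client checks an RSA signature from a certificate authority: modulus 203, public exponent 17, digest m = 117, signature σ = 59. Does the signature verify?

σ^2 ≡ 59^2 = 3481 ≡ 30
σ^4 ≡ 30^2 = 900 ≡ 88
σ^8 ≡ 88^2 = 7744 ≡ 30
σ^16 ≡ 30^2 = 900 ≡ 88
17 = 16 + 1, so σ^17 ≡ 88·59 ≡ 117 (mod 203)
Since 117 equals the digest 117, verification succeeds.

verifies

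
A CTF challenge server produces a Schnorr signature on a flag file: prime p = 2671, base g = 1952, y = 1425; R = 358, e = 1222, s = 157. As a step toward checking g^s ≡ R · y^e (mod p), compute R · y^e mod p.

2358

1425^2 = 2030625 ≡ 665
1425^4 ≡ 665^2 = 442225 ≡ 1510
1425^8 ≡ 1510^2 = 2280100 ≡ 1737
1425^16 ≡ 1737^2 = 3017169 ≡ 1610
1425^32 ≡ 1610^2 = 2592100 ≡ 1230
1425^64 ≡ 1230^2 = 1512900 ≡ 1114
1425^128 ≡ 1114^2 = 1240996 ≡ 1652
1425^256 ≡ 1652^2 = 2729104 ≡ 2013
1425^512 ≡ 2013^2 = 4052169 ≡ 262
1425^1024 ≡ 262^2 = 68644 ≡ 1869
1222 = 1024 + 128 + 64 + 4 + 2, so 1425^1222 ≡ 1869·1652·1114·1510·665 ≡ 1454 (mod 2671)
R · y^e ≡ 358·1454 = 520532 ≡ 2358 (mod 2671)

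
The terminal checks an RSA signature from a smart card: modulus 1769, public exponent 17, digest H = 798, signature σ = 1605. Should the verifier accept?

accept

σ^2 ≡ 1605^2 = 2576025 ≡ 361
σ^4 ≡ 361^2 = 130321 ≡ 1184
σ^8 ≡ 1184^2 = 1401856 ≡ 808
σ^16 ≡ 808^2 = 652864 ≡ 103
17 = 16 + 1, so σ^17 ≡ 103·1605 ≡ 798 (mod 1769)
Since 798 equals the digest 798, verification succeeds.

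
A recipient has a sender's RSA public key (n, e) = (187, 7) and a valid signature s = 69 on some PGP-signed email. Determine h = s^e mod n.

86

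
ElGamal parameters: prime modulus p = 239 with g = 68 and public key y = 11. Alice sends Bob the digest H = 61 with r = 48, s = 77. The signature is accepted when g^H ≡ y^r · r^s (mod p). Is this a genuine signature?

genuine

Left side g^H mod p:
68^2 = 4624 ≡ 83
68^4 ≡ 83^2 = 6889 ≡ 197
68^8 ≡ 197^2 = 38809 ≡ 91
68^16 ≡ 91^2 = 8281 ≡ 155
68^32 ≡ 155^2 = 24025 ≡ 125
61 = 32 + 16 + 8 + 4 + 1, so 68^61 ≡ 125·155·91·197·68 ≡ 25 (mod 239)
Right side y^r · r^s mod p:
11^2 = 121
11^4 ≡ 121^2 = 14641 ≡ 62
11^8 ≡ 62^2 = 3844 ≡ 20
11^16 ≡ 20^2 = 400 ≡ 161
11^32 ≡ 161^2 = 25921 ≡ 109
48 = 32 + 16, so 11^48 ≡ 109·161 ≡ 102 (mod 239)
48^2 = 2304 ≡ 153
48^4 ≡ 153^2 = 23409 ≡ 226
48^8 ≡ 226^2 = 51076 ≡ 169
48^16 ≡ 169^2 = 28561 ≡ 120
48^32 ≡ 120^2 = 14400 ≡ 60
48^64 ≡ 60^2 = 3600 ≡ 15
77 = 64 + 8 + 4 + 1, so 48^77 ≡ 15·169·226·48 ≡ 101 (mod 239)
102·101 = 10302 ≡ 25 (mod 239)
25 ≡ 25 (mod 239), so the signature is genuine.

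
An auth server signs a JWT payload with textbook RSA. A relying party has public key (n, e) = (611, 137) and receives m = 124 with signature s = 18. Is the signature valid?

invalid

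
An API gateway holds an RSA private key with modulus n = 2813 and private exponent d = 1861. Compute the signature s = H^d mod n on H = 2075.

977

Squares mod 2813: H^1≡2075, H^2≡1735, H^4≡315, H^8≡770, H^16≡2170, H^32≡2751, H^64≡1031, H^128≡2460, H^256≡837, H^512≡132, H^1024≡546
1861 = 1024 + 512 + 256 + 64 + 4 + 1, so H^1861 ≡ 546·132·837·1031·315·2075 ≡ 977 (mod 2813)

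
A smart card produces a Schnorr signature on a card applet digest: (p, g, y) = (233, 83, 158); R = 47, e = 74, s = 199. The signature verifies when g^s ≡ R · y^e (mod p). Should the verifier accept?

accept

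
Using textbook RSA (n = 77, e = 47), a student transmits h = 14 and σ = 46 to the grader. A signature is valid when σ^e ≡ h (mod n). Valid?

no

Squares mod 77: σ^1≡46, σ^2≡37, σ^4≡60, σ^8≡58, σ^16≡53, σ^32≡37
47 = 32 + 8 + 4 + 2 + 1, so σ^47 ≡ 37·58·60·37·46 ≡ 51 (mod 77)
The recovered value 51 does not match the digest 14.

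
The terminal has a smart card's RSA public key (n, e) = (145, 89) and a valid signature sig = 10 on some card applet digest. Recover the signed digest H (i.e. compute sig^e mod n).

95

sig^2 ≡ 10^2 = 100
sig^4 ≡ 100^2 = 10000 ≡ 140
sig^8 ≡ 140^2 = 19600 ≡ 25
sig^16 ≡ 25^2 = 625 ≡ 45
sig^32 ≡ 45^2 = 2025 ≡ 140
sig^64 ≡ 140^2 = 19600 ≡ 25
89 = 64 + 16 + 8 + 1, so sig^89 ≡ 25·45·25·10 ≡ 95 (mod 145)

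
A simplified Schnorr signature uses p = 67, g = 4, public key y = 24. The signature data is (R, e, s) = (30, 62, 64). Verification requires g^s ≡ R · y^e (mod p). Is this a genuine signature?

g^s mod p:
Squares mod 67: 4^1≡4, 4^2≡16, 4^4≡55, 4^8≡10, 4^16≡33, 4^32≡17, 4^64≡21
4^64 ≡ 21 (mod 67)
R · y^e mod p:
Squares mod 67: 24^1≡24, 24^2≡40, 24^4≡59, 24^8≡64, 24^16≡9, 24^32≡14
62 = 32 + 16 + 8 + 4 + 2, so 24^62 ≡ 14·9·64·59·40 ≡ 25 (mod 67)
30·25 = 750 ≡ 13 (mod 67)
21 ≠ 13; the check fails.

forged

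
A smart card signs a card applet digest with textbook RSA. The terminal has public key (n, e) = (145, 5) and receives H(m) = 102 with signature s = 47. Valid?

Squares mod 145: s^1≡47, s^2≡34, s^4≡141
5 = 4 + 1, so s^5 ≡ 141·47 ≡ 102 (mod 145)
Since 102 equals the digest 102, verification succeeds.

yes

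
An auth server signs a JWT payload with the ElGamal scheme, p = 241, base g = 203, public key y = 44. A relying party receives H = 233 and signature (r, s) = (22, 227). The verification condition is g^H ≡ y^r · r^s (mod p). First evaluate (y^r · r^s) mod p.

44^2 = 1936 ≡ 8
44^4 ≡ 8^2 = 64
44^8 ≡ 64^2 = 4096 ≡ 240
44^16 ≡ 240^2 = 57600 ≡ 1
22 = 16 + 4 + 2, so 44^22 ≡ 1·64·8 ≡ 30 (mod 241)
22^2 = 484 ≡ 2
22^4 ≡ 2^2 = 4
22^8 ≡ 4^2 = 16
22^16 ≡ 16^2 = 256 ≡ 15
22^32 ≡ 15^2 = 225
22^64 ≡ 225^2 = 50625 ≡ 15
22^128 ≡ 15^2 = 225
227 = 128 + 64 + 32 + 2 + 1, so 22^227 ≡ 225·15·225·2·22 ≡ 19 (mod 241)
y^r · r^s ≡ 30·19 = 570 ≡ 88 (mod 241)

88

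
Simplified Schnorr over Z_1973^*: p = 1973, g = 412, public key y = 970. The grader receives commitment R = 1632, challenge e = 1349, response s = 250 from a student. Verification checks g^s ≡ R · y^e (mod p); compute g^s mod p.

475

412^250 mod 1973 = 475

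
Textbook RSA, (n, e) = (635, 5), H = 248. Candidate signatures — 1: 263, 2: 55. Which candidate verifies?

1

Candidate 1: 263^2 = 69169 ≡ 589; 263^4 ≡ 589^2 = 346921 ≡ 211; 5 = 4 + 1, so 263^5 ≡ 211·263 ≡ 248 (mod 635)
  → matches H = 248
Candidate 2: 55^2 = 3025 ≡ 485; 55^4 ≡ 485^2 = 235225 ≡ 275; 5 = 4 + 1, so 55^5 ≡ 275·55 ≡ 520 (mod 635)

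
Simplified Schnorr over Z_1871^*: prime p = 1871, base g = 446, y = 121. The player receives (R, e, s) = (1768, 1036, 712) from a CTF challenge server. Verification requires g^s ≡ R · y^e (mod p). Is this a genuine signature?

g^s mod p:
446^2 = 198916 ≡ 590
446^4 ≡ 590^2 = 348100 ≡ 94
446^8 ≡ 94^2 = 8836 ≡ 1352
446^16 ≡ 1352^2 = 1827904 ≡ 1808
446^32 ≡ 1808^2 = 3268864 ≡ 227
446^64 ≡ 227^2 = 51529 ≡ 1012
446^128 ≡ 1012^2 = 1024144 ≡ 707
446^256 ≡ 707^2 = 499849 ≡ 292
446^512 ≡ 292^2 = 85264 ≡ 1069
712 = 512 + 128 + 64 + 8, so 446^712 ≡ 1069·707·1012·1352 ≡ 1436 (mod 1871)
R · y^e mod p:
121^2 = 14641 ≡ 1544
121^4 ≡ 1544^2 = 2383936 ≡ 282
121^8 ≡ 282^2 = 79524 ≡ 942
121^16 ≡ 942^2 = 887364 ≡ 510
121^32 ≡ 510^2 = 260100 ≡ 31
121^64 ≡ 31^2 = 961
121^128 ≡ 961^2 = 923521 ≡ 1118
121^256 ≡ 1118^2 = 1249924 ≡ 96
121^512 ≡ 96^2 = 9216 ≡ 1732
121^1024 ≡ 1732^2 = 2999824 ≡ 611
1036 = 1024 + 8 + 4, so 121^1036 ≡ 611·942·282 ≡ 1105 (mod 1871)
1768·1105 = 1953640 ≡ 316 (mod 1871)
1436 ≠ 316; the check fails.

forged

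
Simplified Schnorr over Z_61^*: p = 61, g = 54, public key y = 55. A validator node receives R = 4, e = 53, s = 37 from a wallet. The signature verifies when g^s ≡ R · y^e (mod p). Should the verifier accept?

g^s mod p:
54^2 = 2916 ≡ 49
54^4 ≡ 49^2 = 2401 ≡ 22
54^8 ≡ 22^2 = 484 ≡ 57
54^16 ≡ 57^2 = 3249 ≡ 16
54^32 ≡ 16^2 = 256 ≡ 12
37 = 32 + 4 + 1, so 54^37 ≡ 12·22·54 ≡ 43 (mod 61)
R · y^e mod p:
55^2 = 3025 ≡ 36
55^4 ≡ 36^2 = 1296 ≡ 15
55^8 ≡ 15^2 = 225 ≡ 42
55^16 ≡ 42^2 = 1764 ≡ 56
55^32 ≡ 56^2 = 3136 ≡ 25
53 = 32 + 16 + 4 + 1, so 55^53 ≡ 25·56·15·55 ≡ 26 (mod 61)
4·26 = 104 ≡ 43 (mod 61)
43 ≡ 43 (mod 61); signature holds.

accept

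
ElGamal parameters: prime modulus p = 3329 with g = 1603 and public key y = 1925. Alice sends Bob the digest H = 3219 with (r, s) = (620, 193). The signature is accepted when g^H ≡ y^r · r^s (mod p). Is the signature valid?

invalid

Left side g^H mod p:
1603^2 = 2569609 ≡ 2950
1603^4 ≡ 2950^2 = 8702500 ≡ 494
1603^8 ≡ 494^2 = 244036 ≡ 1019
1603^16 ≡ 1019^2 = 1038361 ≡ 3042
1603^32 ≡ 3042^2 = 9253764 ≡ 2473
1603^64 ≡ 2473^2 = 6115729 ≡ 356
1603^128 ≡ 356^2 = 126736 ≡ 234
1603^256 ≡ 234^2 = 54756 ≡ 1492
1603^512 ≡ 1492^2 = 2226064 ≡ 2292
1603^1024 ≡ 2292^2 = 5253264 ≡ 102
1603^2048 ≡ 102^2 = 10404 ≡ 417
3219 = 2048 + 1024 + 128 + 16 + 2 + 1, so 1603^3219 ≡ 417·102·234·3042·2950·1603 ≡ 1736 (mod 3329)
Right side y^r · r^s mod p:
1925^2 = 3705625 ≡ 448
1925^4 ≡ 448^2 = 200704 ≡ 964
1925^8 ≡ 964^2 = 929296 ≡ 505
1925^16 ≡ 505^2 = 255025 ≡ 2021
1925^32 ≡ 2021^2 = 4084441 ≡ 3087
1925^64 ≡ 3087^2 = 9529569 ≡ 1971
1925^128 ≡ 1971^2 = 3884841 ≡ 3227
1925^256 ≡ 3227^2 = 10413529 ≡ 417
1925^512 ≡ 417^2 = 173889 ≡ 781
620 = 512 + 64 + 32 + 8 + 4, so 1925^620 ≡ 781·1971·3087·505·964 ≡ 1496 (mod 3329)
620^2 = 384400 ≡ 1565
620^4 ≡ 1565^2 = 2449225 ≡ 2410
620^8 ≡ 2410^2 = 5808100 ≡ 2324
620^16 ≡ 2324^2 = 5400976 ≡ 1338
620^32 ≡ 1338^2 = 1790244 ≡ 2571
620^64 ≡ 2571^2 = 6610041 ≡ 1976
620^128 ≡ 1976^2 = 3904576 ≡ 2988
193 = 128 + 64 + 1, so 620^193 ≡ 2988·1976·620 ≡ 277 (mod 3329)
1496·277 = 414392 ≡ 1596 (mod 3329)
1736 ≠ 1596, so verification fails.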